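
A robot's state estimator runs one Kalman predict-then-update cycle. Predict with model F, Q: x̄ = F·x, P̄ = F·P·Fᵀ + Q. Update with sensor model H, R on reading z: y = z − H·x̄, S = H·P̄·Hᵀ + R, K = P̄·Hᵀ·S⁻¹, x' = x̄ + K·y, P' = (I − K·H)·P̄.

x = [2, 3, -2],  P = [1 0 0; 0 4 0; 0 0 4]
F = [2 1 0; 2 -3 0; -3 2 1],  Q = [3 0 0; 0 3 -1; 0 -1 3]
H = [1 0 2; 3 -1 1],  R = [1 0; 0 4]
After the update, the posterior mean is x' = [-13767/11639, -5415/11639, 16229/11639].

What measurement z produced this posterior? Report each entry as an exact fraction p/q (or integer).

z = [2, -3]

x̄ = F·x = [7, -5, -2]
P̄ = F·P·Fᵀ + Q = [11 -8 2; -8 43 -31; 2 -31 32]
S = H·P̄·Hᵀ + R = [148 181; 181 300]
K = P̄·Hᵀ·S⁻¹ = [-3283/11639 3649/11639; -3262/11639 -1834/11639; 7311/11639 -1734/11639]
x' − x̄ = [-95240/11639, 52780/11639, 39507/11639] = K·y
y = (KᵀK)⁻¹·Kᵀ·(x' − x̄) = [-1, -27]
z = y + H·x̄ = [-1, -27] + [3, 24] = [2, -3]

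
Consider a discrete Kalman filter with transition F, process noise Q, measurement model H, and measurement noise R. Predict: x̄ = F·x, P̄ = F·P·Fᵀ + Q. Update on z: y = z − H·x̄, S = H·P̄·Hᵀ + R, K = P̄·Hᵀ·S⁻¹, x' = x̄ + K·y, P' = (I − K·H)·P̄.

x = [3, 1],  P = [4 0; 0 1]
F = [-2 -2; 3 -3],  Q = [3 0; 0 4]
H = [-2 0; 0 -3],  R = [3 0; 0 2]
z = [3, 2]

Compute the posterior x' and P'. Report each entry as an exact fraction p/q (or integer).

x' = [-51030/30421, -19950/30421]
P' = [21819/30421 -108/30421; -108/30421 6718/30421]

x̄ = F·x = [-8, 6]
P̄ = F·P·Fᵀ + Q = [23 -18; -18 49]
y = z − H·x̄ = [-13, 20]
S = H·P̄·Hᵀ + R = [95 -108; -108 443]
K = P̄·Hᵀ·S⁻¹ = [-14546/30421 162/30421; 72/30421 -10077/30421]
x' = x̄ + K·y = [-51030/30421, -19950/30421]
P' = (I − K·H)·P̄ = [21819/30421 -108/30421; -108/30421 6718/30421]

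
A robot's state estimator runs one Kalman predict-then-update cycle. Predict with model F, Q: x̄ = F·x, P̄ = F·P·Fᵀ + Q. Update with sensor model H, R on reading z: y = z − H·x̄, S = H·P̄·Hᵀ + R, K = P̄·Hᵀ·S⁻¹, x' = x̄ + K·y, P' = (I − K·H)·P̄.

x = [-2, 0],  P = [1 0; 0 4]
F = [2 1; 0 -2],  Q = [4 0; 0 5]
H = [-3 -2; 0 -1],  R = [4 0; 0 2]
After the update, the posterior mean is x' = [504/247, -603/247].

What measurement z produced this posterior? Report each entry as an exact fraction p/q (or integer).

x̄ = F·x = [-4, 0]
P̄ = F·P·Fᵀ + Q = [12 -8; -8 21]
S = H·P̄·Hᵀ + R = [100 18; 18 23]
K = P̄·Hᵀ·S⁻¹ = [-151/494 145/247; -9/494 -222/247]
x' − x̄ = [1492/247, -603/247] = K·y
y = (KᵀK)⁻¹·Kᵀ·(x' − x̄) = [-14, 3]
z = y + H·x̄ = [-14, 3] + [12, 0] = [-2, 3]

z = [-2, 3]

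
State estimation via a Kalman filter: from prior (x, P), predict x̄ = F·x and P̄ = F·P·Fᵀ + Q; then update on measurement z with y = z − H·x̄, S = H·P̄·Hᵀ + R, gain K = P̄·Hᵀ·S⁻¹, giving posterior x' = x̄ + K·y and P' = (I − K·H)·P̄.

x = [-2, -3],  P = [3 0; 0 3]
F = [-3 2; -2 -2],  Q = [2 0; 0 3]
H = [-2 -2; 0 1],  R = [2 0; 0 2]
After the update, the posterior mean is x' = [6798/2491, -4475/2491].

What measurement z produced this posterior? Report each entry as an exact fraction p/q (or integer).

x̄ = F·x = [0, 10]
P̄ = F·P·Fᵀ + Q = [41 6; 6 27]
S = H·P̄·Hᵀ + R = [322 -66; -66 29]
K = P̄·Hᵀ·S⁻¹ = [-1165/2491 -2136/2491; -66/2491 2169/2491]
x' − x̄ = [6798/2491, -29385/2491] = K·y
y = (KᵀK)⁻¹·Kᵀ·(x' − x̄) = [18, -13]
z = y + H·x̄ = [18, -13] + [-20, 10] = [-2, -3]

z = [-2, -3]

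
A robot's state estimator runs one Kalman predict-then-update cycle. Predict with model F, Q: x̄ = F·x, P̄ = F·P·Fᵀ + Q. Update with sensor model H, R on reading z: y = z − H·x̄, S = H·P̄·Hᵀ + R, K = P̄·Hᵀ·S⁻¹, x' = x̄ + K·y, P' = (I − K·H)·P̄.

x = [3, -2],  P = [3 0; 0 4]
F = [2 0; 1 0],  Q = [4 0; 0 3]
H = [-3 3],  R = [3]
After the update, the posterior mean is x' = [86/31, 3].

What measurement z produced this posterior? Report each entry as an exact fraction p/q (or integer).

z = [1]

x̄ = F·x = [6, 3]
P̄ = F·P·Fᵀ + Q = [16 6; 6 6]
S = H·P̄·Hᵀ + R = [93]
K = P̄·Hᵀ·S⁻¹ = [-10/31; 0]
x' − x̄ = [-100/31, 0] = K·y
y = (KᵀK)⁻¹·Kᵀ·(x' − x̄) = [10]
z = y + H·x̄ = [10] + [-9] = [1]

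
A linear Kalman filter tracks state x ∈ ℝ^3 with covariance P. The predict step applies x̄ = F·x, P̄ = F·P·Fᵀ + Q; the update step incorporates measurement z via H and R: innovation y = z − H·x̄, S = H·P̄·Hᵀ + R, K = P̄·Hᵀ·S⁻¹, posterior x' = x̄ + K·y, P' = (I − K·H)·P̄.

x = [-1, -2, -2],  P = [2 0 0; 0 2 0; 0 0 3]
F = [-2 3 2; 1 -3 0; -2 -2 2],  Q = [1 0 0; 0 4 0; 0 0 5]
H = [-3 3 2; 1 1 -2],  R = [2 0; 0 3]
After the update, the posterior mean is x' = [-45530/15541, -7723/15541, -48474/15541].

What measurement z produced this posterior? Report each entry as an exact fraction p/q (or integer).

z = [1, 3]

x̄ = F·x = [-8, 5, 2]
P̄ = F·P·Fᵀ + Q = [39 -22 8; -22 24 8; 8 8 33]
S = H·P̄·Hᵀ + R = [1097 -145; -145 90]
K = P̄·Hᵀ·S⁻¹ = [-2977/15541 -23118/77705; 2366/15541 6972/77705; -262/15541 -9056/15541]
x' − x̄ = [78798/15541, -85428/15541, -79556/15541] = K·y
y = (KᵀK)⁻¹·Kᵀ·(x' − x̄) = [-42, 10]
z = y + H·x̄ = [-42, 10] + [43, -7] = [1, 3]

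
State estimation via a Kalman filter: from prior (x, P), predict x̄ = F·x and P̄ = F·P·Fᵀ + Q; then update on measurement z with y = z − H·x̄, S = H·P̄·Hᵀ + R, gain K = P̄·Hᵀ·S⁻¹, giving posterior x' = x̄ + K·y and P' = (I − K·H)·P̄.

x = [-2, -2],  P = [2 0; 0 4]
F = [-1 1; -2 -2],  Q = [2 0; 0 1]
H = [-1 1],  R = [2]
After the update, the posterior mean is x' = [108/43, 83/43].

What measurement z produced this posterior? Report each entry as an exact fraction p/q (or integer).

z = [-1]

x̄ = F·x = [0, 8]
P̄ = F·P·Fᵀ + Q = [8 -4; -4 25]
S = H·P̄·Hᵀ + R = [43]
K = P̄·Hᵀ·S⁻¹ = [-12/43; 29/43]
x' − x̄ = [108/43, -261/43] = K·y
y = (KᵀK)⁻¹·Kᵀ·(x' − x̄) = [-9]
z = y + H·x̄ = [-9] + [8] = [-1]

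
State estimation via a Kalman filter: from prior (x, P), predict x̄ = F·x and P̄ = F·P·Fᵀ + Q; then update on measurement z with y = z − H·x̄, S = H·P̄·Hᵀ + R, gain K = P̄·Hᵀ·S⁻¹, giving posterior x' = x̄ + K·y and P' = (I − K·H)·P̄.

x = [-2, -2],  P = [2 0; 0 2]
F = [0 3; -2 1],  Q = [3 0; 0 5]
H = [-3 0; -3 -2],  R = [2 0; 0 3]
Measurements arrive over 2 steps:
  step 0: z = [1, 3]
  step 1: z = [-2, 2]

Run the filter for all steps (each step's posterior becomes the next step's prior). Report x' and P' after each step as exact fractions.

step 0: x' = [-1925/3753, -1880/3753], P' = [262/1251 -368/1251; -368/1251 1405/1251]
step 1: x' = [519577/1149401, -3113207/2298802], P' = [225519/1149401 -583497/2298802; -583497/2298802 4581825/4597604]

step 0: x̄ = F·x = [-6, 2]
step 0: P̄ = F·P·Fᵀ + Q = [21 6; 6 15]
step 0: y = z − H·x̄ = [-17, -11]
step 0: S = H·P̄·Hᵀ + R = [191 225; 225 324]
step 0: K = P̄·Hᵀ·S⁻¹ = [-131/417 -50/3753; 184/417 -1706/3753]
step 0: x' = x̄ + K·y = [-1925/3753, -1880/3753]
step 0: P' = (I − K·H)·P̄ = [262/1251 -368/1251; -368/1251 1405/1251]
step 1: x̄ = F·x = [-1880/1251, 1970/3753]
step 1: P̄ = F·P·Fᵀ + Q = [1822/139 2141/417; 2141/417 10180/1251]
step 1: y = z − H·x̄ = [-2714/417, -5474/3753]
step 1: S = H·P̄·Hᵀ + R = [16676/139 20680/139; 20680/139 269131/1251]
step 1: K = P̄·Hᵀ·S⁻¹ = [-676557/2298802 -2820/104491; 1750491/4597604 -42899/104491]
step 1: x' = x̄ + K·y = [519577/1149401, -3113207/2298802]
step 1: P' = (I − K·H)·P̄ = [225519/1149401 -583497/2298802; -583497/2298802 4581825/4597604]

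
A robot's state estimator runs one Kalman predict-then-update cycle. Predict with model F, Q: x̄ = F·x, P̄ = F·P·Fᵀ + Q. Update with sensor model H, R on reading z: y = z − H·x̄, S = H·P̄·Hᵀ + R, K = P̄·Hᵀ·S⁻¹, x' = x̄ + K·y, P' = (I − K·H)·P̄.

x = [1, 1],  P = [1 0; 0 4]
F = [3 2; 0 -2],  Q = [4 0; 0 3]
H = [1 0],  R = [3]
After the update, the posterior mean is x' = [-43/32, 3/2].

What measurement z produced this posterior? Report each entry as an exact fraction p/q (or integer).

x̄ = F·x = [5, -2]
P̄ = F·P·Fᵀ + Q = [29 -16; -16 19]
S = H·P̄·Hᵀ + R = [32]
K = P̄·Hᵀ·S⁻¹ = [29/32; -1/2]
x' − x̄ = [-203/32, 7/2] = K·y
y = (KᵀK)⁻¹·Kᵀ·(x' − x̄) = [-7]
z = y + H·x̄ = [-7] + [5] = [-2]

z = [-2]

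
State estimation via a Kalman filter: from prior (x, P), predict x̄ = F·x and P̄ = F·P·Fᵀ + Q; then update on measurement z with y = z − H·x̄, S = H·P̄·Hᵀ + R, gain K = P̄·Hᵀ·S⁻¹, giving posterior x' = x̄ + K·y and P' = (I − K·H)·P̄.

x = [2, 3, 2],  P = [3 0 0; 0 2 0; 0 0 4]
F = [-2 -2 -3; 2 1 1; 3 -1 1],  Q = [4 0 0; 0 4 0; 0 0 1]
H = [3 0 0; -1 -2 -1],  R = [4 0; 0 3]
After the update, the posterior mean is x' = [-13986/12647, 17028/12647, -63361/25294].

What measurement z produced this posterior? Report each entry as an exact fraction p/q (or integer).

x̄ = F·x = [-16, 9, 5]
P̄ = F·P·Fᵀ + Q = [60 -28 -26; -28 22 20; -26 20 34]
S = H·P̄·Hᵀ + R = [544 66; 66 101]
K = P̄·Hᵀ·S⁻¹ = [4182/12647 22/12647; -1527/12647 -3510/12647; -2355/25294 -5241/12647]
x' − x̄ = [188366/12647, -96795/12647, -189831/25294] = K·y
y = (KᵀK)⁻¹·Kᵀ·(x' − x̄) = [45, 8]
z = y + H·x̄ = [45, 8] + [-48, -7] = [-3, 1]

z = [-3, 1]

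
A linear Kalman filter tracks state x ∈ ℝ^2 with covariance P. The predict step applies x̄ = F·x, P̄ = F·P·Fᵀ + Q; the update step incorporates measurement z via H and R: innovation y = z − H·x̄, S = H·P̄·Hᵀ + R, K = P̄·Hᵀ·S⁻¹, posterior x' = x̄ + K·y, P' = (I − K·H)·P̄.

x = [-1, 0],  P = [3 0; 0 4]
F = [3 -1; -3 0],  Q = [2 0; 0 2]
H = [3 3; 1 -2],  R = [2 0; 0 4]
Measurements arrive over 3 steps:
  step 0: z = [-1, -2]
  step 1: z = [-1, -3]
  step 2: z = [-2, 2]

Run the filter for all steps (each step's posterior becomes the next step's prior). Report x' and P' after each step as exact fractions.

step 0: x̄ = F·x = [-3, 3]
step 0: P̄ = F·P·Fᵀ + Q = [33 -27; -27 29]
step 0: y = z − H·x̄ = [-1, 7]
step 0: S = H·P̄·Hᵀ + R = [74 6; 6 261]
step 0: K = P̄·Hᵀ·S⁻¹ = [232/1071 1055/3213; 346/3213 -3163/9639]
step 0: x' = x̄ + K·y = [-2950/3213, 5738/9639]
step 0: P' = (I − K·H)·P̄ = [572/1071 -1252/3213; -1252/3213 4448/9639]
step 1: x̄ = F·x = [-32288/9639, 2950/1071]
step 1: P̄ = F·P·Fᵀ + Q = [92594/9639 -6400/1071; -6400/1071 810/119]
step 1: y = z − H·x̄ = [2525/3213, 56471/9639]
step 1: S = H·P̄·Hᵀ + R = [45146/1071 18974/3213; 18974/3213 623990/9639]
step 1: K = P̄·Hᵀ·S⁻¹ = [3846/17933 5621/17933; 667665/6491746 -2025315/6491746]
step 1: x' = x̄ + K·y = [-24117/17933, 3270145/3245873]
step 1: P' = (I − K·H)·P̄ = [9204/17933 -6640/17933; -6640/17933 1424395/3245873]
step 2: x̄ = F·x = [-16365676/3245873, 72351/17933]
step 2: P̄ = F·P·Fᵀ + Q = [30120497/3245873 -102756/17933; -102756/17933 118702/17933]
step 2: y = z − H·x̄ = [3318689/3245873, 49048484/3245873]
step 2: S = H·P̄·Hᵀ + R = [136162729/3245873 17247627/3245873; 17247627/3245873 203439581/3245873]
step 2: K = P̄·Hᵀ·S⁻¹ = [90434946/422126927 132014741/422126927; 434927103/4221269270 -1314398201/4221269270]
step 2: x' = x̄ + K·y = [-41019518/422126927, -2386442339/4221269270]
step 2: P' = (I − K·H)·P̄ = [216212964/422126927 -155923000/422126927; -155923000/422126927 924590701/2110634635]

step 0: x' = [-2950/3213, 5738/9639], P' = [572/1071 -1252/3213; -1252/3213 4448/9639]
step 1: x' = [-24117/17933, 3270145/3245873], P' = [9204/17933 -6640/17933; -6640/17933 1424395/3245873]
step 2: x' = [-41019518/422126927, -2386442339/4221269270], P' = [216212964/422126927 -155923000/422126927; -155923000/422126927 924590701/2110634635]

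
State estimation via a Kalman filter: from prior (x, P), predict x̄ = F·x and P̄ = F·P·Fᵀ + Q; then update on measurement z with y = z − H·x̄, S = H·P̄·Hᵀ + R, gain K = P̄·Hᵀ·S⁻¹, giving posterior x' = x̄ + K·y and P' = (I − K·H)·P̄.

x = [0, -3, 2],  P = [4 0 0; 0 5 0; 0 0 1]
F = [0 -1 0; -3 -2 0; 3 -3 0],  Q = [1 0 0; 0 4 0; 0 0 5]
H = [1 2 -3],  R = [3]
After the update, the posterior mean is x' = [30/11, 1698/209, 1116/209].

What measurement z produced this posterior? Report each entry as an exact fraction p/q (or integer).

z = [3]

x̄ = F·x = [3, 6, 9]
P̄ = F·P·Fᵀ + Q = [6 10 15; 10 60 -6; 15 -6 86]
S = H·P̄·Hᵀ + R = [1045]
K = P̄·Hᵀ·S⁻¹ = [-1/55; 148/1045; -51/209]
x' − x̄ = [-3/11, 444/209, -765/209] = K·y
y = (KᵀK)⁻¹·Kᵀ·(x' − x̄) = [15]
z = y + H·x̄ = [15] + [-12] = [3]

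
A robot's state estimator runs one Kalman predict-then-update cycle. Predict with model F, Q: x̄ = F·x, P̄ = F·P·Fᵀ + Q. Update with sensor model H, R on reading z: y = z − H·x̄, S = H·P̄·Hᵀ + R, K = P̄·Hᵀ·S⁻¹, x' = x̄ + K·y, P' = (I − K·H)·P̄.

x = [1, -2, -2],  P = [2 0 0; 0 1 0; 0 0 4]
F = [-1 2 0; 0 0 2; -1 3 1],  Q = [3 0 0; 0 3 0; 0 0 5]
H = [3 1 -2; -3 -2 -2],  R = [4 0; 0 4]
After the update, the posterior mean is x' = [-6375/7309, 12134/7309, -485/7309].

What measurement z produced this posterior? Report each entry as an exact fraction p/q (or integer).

z = [-1, -1]

x̄ = F·x = [-5, -4, -9]
P̄ = F·P·Fᵀ + Q = [9 0 8; 0 19 8; 8 8 20]
S = H·P̄·Hᵀ + R = [56 -23; -23 401]
K = P̄·Hᵀ·S⁻¹ = [3422/21927 -2155/21927; -13/7309 -985/7309; -5048/21927 -4664/21927]
x' − x̄ = [30170/7309, 41370/7309, 65296/7309] = K·y
y = (KᵀK)⁻¹·Kᵀ·(x' − x̄) = [0, -42]
z = y + H·x̄ = [0, -42] + [-1, 41] = [-1, -1]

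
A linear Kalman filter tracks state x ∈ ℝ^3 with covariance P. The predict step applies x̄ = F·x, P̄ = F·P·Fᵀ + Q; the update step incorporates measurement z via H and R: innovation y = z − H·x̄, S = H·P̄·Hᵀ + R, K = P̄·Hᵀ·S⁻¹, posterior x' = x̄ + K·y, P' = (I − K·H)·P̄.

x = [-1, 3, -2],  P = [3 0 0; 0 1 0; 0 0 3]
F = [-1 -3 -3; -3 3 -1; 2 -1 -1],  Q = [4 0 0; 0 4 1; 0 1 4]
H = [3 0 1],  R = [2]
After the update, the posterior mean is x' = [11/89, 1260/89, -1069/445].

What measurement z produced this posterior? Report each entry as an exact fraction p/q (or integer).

x̄ = F·x = [-2, 14, -3]
P̄ = F·P·Fᵀ + Q = [43 9 6; 9 43 -17; 6 -17 20]
S = H·P̄·Hᵀ + R = [445]
K = P̄·Hᵀ·S⁻¹ = [27/89; 2/89; 38/445]
x' − x̄ = [189/89, 14/89, 266/445] = K·y
y = (KᵀK)⁻¹·Kᵀ·(x' − x̄) = [7]
z = y + H·x̄ = [7] + [-9] = [-2]

z = [-2]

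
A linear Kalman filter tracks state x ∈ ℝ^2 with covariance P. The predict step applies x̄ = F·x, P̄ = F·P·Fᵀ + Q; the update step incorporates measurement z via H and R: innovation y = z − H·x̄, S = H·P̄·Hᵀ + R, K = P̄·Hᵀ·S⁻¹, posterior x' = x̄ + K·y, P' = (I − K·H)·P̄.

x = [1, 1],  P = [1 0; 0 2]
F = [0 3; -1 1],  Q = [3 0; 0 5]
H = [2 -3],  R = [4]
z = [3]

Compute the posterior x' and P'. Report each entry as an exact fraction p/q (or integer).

x̄ = F·x = [3, 0]
P̄ = F·P·Fᵀ + Q = [21 6; 6 8]
y = z − H·x̄ = [-3]
S = H·P̄·Hᵀ + R = [88]
K = P̄·Hᵀ·S⁻¹ = [3/11; -3/22]
x' = x̄ + K·y = [24/11, 9/22]
P' = (I − K·H)·P̄ = [159/11 102/11; 102/11 70/11]

x' = [24/11, 9/22]
P' = [159/11 102/11; 102/11 70/11]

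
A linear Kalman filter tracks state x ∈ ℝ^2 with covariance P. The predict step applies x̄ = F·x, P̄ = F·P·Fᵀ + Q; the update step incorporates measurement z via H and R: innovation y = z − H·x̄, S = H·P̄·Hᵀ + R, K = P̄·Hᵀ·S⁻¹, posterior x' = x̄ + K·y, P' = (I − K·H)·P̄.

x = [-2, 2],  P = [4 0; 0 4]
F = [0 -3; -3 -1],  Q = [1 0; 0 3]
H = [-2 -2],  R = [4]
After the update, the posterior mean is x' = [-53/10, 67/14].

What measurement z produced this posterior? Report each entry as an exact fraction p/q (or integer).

x̄ = F·x = [-6, 4]
P̄ = F·P·Fᵀ + Q = [37 12; 12 43]
S = H·P̄·Hᵀ + R = [420]
K = P̄·Hᵀ·S⁻¹ = [-7/30; -11/42]
x' − x̄ = [7/10, 11/14] = K·y
y = (KᵀK)⁻¹·Kᵀ·(x' − x̄) = [-3]
z = y + H·x̄ = [-3] + [4] = [1]

z = [1]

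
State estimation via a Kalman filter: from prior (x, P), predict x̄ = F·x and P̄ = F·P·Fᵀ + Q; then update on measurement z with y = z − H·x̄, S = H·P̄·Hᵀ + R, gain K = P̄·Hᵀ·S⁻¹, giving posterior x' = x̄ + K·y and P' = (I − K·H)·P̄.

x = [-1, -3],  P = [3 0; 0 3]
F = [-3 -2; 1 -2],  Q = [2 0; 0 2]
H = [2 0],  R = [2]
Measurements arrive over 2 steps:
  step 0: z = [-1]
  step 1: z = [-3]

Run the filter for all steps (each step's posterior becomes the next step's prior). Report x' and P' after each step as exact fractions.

step 0: x' = [-32/83, 358/83], P' = [41/83 3/83; 3/83 1393/83]
step 1: x' = [-19049/12369, -46267/12369], P' = [6143/12369 5461/12369; 5461/12369 140807/12369]

step 0: x̄ = F·x = [9, 5]
step 0: P̄ = F·P·Fᵀ + Q = [41 3; 3 17]
step 0: y = z − H·x̄ = [-19]
step 0: S = H·P̄·Hᵀ + R = [166]
step 0: K = P̄·Hᵀ·S⁻¹ = [41/83; 3/83]
step 0: x' = x̄ + K·y = [-32/83, 358/83]
step 0: P' = (I − K·H)·P̄ = [41/83 3/83; 3/83 1393/83]
step 1: x̄ = F·x = [-620/83, -748/83]
step 1: P̄ = F·P·Fᵀ + Q = [6143/83 5461/83; 5461/83 5767/83]
step 1: y = z − H·x̄ = [991/83]
step 1: S = H·P̄·Hᵀ + R = [24738/83]
step 1: K = P̄·Hᵀ·S⁻¹ = [6143/12369; 5461/12369]
step 1: x' = x̄ + K·y = [-19049/12369, -46267/12369]
step 1: P' = (I − K·H)·P̄ = [6143/12369 5461/12369; 5461/12369 140807/12369]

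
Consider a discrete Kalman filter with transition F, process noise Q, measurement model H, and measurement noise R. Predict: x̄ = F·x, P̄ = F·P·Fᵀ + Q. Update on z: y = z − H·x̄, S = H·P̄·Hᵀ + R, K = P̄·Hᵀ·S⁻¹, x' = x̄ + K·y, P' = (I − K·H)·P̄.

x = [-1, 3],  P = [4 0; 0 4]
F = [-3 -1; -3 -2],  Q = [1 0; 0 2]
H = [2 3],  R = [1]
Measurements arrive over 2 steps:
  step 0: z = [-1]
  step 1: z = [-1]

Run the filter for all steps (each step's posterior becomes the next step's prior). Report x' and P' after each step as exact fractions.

step 0: x' = [1712/1179, -1537/1179], P' = [2543/1179 -1624/1179; -1624/1179 1166/1179]
step 1: x' = [-217461/284156, 46187/284156], P' = [389357/284156 -238643/284156; -238643/284156 176585/284156]

step 0: x̄ = F·x = [0, -3]
step 0: P̄ = F·P·Fᵀ + Q = [41 44; 44 54]
step 0: y = z − H·x̄ = [8]
step 0: S = H·P̄·Hᵀ + R = [1179]
step 0: K = P̄·Hᵀ·S⁻¹ = [214/1179; 250/1179]
step 0: x' = x̄ + K·y = [1712/1179, -1537/1179]
step 0: P' = (I − K·H)·P̄ = [2543/1179 -1624/1179; -1624/1179 1166/1179]
step 1: x̄ = F·x = [-3599/1179, -2062/1179]
step 1: P̄ = F·P·Fᵀ + Q = [15488/1179 10603/1179; 10603/1179 10421/1179]
step 1: y = z − H·x̄ = [12205/1179]
step 1: S = H·P̄·Hᵀ + R = [284156/1179]
step 1: K = P̄·Hᵀ·S⁻¹ = [62785/284156; 52469/284156]
step 1: x' = x̄ + K·y = [-217461/284156, 46187/284156]
step 1: P' = (I − K·H)·P̄ = [389357/284156 -238643/284156; -238643/284156 176585/284156]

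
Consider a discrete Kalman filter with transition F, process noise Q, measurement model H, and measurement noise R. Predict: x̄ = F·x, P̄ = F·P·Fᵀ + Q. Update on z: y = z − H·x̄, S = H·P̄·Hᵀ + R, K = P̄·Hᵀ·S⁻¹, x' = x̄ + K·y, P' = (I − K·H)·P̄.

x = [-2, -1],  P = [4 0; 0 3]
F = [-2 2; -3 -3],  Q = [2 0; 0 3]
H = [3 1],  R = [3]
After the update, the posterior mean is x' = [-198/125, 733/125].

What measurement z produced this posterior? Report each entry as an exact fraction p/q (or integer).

x̄ = F·x = [2, 9]
P̄ = F·P·Fᵀ + Q = [30 6; 6 66]
S = H·P̄·Hᵀ + R = [375]
K = P̄·Hᵀ·S⁻¹ = [32/125; 28/125]
x' − x̄ = [-448/125, -392/125] = K·y
y = (KᵀK)⁻¹·Kᵀ·(x' − x̄) = [-14]
z = y + H·x̄ = [-14] + [15] = [1]

z = [1]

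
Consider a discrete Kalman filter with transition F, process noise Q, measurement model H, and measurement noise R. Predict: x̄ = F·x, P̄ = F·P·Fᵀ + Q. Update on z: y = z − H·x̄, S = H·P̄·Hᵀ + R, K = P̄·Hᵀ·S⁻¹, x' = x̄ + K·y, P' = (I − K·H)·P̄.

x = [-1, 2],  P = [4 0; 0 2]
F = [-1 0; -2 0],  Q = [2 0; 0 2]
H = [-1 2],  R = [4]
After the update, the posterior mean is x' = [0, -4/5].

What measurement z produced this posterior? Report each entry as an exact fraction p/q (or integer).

z = [-2]

x̄ = F·x = [1, 2]
P̄ = F·P·Fᵀ + Q = [6 8; 8 18]
S = H·P̄·Hᵀ + R = [50]
K = P̄·Hᵀ·S⁻¹ = [1/5; 14/25]
x' − x̄ = [-1, -14/5] = K·y
y = (KᵀK)⁻¹·Kᵀ·(x' − x̄) = [-5]
z = y + H·x̄ = [-5] + [3] = [-2]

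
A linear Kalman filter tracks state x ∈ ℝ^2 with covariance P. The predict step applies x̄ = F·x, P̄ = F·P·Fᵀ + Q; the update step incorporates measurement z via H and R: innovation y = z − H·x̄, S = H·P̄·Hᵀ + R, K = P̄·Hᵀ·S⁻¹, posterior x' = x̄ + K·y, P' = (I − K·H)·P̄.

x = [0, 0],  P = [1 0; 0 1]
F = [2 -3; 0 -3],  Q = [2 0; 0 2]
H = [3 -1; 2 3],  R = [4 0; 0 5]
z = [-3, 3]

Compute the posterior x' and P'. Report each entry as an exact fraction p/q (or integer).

x' = [-225/488, 593/488]
P' = [39/122 -3/61; -3/61 167/366]

x̄ = F·x = [0, 0]
P̄ = F·P·Fᵀ + Q = [15 9; 9 11]
y = z − H·x̄ = [-3, 3]
S = H·P̄·Hᵀ + R = [96 120; 120 272]
K = P̄·Hᵀ·S⁻¹ = [123/488 6/61; -221/1464 31/122]
x' = x̄ + K·y = [-225/488, 593/488]
P' = (I − K·H)·P̄ = [39/122 -3/61; -3/61 167/366]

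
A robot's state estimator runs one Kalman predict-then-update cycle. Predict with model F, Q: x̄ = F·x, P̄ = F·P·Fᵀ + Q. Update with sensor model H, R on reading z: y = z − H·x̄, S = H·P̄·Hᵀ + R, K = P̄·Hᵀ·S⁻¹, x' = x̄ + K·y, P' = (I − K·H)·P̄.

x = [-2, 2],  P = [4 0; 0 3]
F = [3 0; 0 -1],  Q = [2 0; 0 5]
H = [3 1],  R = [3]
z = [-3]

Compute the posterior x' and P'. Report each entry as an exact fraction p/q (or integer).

x̄ = F·x = [-6, -2]
P̄ = F·P·Fᵀ + Q = [38 0; 0 8]
y = z − H·x̄ = [17]
S = H·P̄·Hᵀ + R = [353]
K = P̄·Hᵀ·S⁻¹ = [114/353; 8/353]
x' = x̄ + K·y = [-180/353, -570/353]
P' = (I − K·H)·P̄ = [418/353 -912/353; -912/353 2760/353]

x' = [-180/353, -570/353]
P' = [418/353 -912/353; -912/353 2760/353]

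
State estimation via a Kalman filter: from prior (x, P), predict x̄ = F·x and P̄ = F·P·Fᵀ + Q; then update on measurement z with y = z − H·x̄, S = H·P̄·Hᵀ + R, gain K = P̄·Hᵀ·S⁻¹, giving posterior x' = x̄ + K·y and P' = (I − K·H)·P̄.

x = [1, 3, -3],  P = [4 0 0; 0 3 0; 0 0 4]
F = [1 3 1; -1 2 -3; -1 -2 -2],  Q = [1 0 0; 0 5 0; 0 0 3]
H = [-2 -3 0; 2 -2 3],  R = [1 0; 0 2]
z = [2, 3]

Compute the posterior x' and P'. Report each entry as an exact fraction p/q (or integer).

x' = [2025/4937, -4507/4937, 549/4937]
P' = [394750/14811 -87479/4937 -437146/14811; -87479/4937 117407/9874 97229/4937; -437146/14811 97229/4937 487924/14811]

x̄ = F·x = [7, 14, -1]
P̄ = F·P·Fᵀ + Q = [36 2 -30; 2 57 16; -30 16 35]
y = z − H·x̄ = [58, 20]
S = H·P̄·Hᵀ + R = [682 230; 230 121]
K = P̄·Hᵀ·S⁻¹ = [-2189/14811 1468/14811; -2305/9874 -339/4937; -769/14811 3053/14811]
x' = x̄ + K·y = [2025/4937, -4507/4937, 549/4937]
P' = (I − K·H)·P̄ = [394750/14811 -87479/4937 -437146/14811; -87479/4937 117407/9874 97229/4937; -437146/14811 97229/4937 487924/14811]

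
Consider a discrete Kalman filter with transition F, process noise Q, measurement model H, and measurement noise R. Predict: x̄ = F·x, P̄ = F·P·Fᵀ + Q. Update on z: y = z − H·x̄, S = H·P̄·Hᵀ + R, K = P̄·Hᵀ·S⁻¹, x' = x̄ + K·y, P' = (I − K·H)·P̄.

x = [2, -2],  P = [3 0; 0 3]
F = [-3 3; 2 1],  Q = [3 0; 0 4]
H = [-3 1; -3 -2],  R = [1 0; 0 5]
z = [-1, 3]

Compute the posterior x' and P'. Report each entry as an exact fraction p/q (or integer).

x' = [-10473/84578, -110035/84578]
P' = [9303/84578 8973/84578; 8973/84578 54203/84578]

x̄ = F·x = [-12, 2]
P̄ = F·P·Fᵀ + Q = [57 -9; -9 19]
y = z − H·x̄ = [-39, -29]
S = H·P̄·Hᵀ + R = [587 448; 448 486]
K = P̄·Hᵀ·S⁻¹ = [-9468/42289 -9171/84578; 13642/42289 -27065/84578]
x' = x̄ + K·y = [-10473/84578, -110035/84578]
P' = (I − K·H)·P̄ = [9303/84578 8973/84578; 8973/84578 54203/84578]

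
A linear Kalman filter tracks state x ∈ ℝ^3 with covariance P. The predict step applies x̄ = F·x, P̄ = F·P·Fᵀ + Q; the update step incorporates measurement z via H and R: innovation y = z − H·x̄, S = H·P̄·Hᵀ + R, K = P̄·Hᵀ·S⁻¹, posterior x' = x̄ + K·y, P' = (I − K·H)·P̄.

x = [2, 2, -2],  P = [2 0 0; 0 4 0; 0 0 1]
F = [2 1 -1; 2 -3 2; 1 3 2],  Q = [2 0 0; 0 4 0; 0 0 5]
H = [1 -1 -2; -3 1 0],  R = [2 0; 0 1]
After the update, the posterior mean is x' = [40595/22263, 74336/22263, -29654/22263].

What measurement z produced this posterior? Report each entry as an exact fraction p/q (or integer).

z = [1, -2]

x̄ = F·x = [8, -6, 4]
P̄ = F·P·Fᵀ + Q = [15 -6 14; -6 52 -28; 14 -28 47]
S = H·P̄·Hᵀ + R = [101 19; 19 224]
K = P̄·Hᵀ·S⁻¹ = [-599/22263 -5018/22263; -1778/22263 7108/22263; -10318/22263 -6082/22263]
x' − x̄ = [-137509/22263, 207914/22263, -118706/22263] = K·y
y = (KᵀK)⁻¹·Kᵀ·(x' − x̄) = [-5, 28]
z = y + H·x̄ = [-5, 28] + [6, -30] = [1, -2]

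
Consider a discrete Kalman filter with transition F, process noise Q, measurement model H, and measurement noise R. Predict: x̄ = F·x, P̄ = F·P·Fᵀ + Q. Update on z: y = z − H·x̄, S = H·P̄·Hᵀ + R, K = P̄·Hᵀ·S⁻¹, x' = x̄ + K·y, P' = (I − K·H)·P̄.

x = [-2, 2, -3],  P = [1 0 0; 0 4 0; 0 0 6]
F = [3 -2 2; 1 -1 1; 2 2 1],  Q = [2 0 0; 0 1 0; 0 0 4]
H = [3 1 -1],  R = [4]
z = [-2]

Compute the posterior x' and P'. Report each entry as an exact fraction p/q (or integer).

x̄ = F·x = [-16, -7, -3]
P̄ = F·P·Fᵀ + Q = [51 23 2; 23 12 0; 2 0 30]
y = z − H·x̄ = [50]
S = H·P̄·Hᵀ + R = [631]
K = P̄·Hᵀ·S⁻¹ = [174/631; 81/631; -24/631]
x' = x̄ + K·y = [-1396/631, -367/631, -3093/631]
P' = (I − K·H)·P̄ = [1905/631 419/631 5438/631; 419/631 1011/631 1944/631; 5438/631 1944/631 18354/631]

x' = [-1396/631, -367/631, -3093/631]
P' = [1905/631 419/631 5438/631; 419/631 1011/631 1944/631; 5438/631 1944/631 18354/631]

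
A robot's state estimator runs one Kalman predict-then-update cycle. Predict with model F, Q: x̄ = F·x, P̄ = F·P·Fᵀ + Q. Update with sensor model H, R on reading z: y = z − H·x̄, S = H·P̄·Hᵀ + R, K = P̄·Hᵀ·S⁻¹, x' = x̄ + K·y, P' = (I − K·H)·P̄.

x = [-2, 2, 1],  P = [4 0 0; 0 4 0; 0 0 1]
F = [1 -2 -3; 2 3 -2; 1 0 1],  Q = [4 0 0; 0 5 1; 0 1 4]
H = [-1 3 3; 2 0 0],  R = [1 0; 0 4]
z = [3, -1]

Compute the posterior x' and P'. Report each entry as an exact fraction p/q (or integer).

x' = [-9771/12548, 4343/6274, 537/12548]
P' = [6063/6274 550/3137 458/3137; 550/3137 18274/3137 -35625/6274; 458/3137 -35625/6274 72137/12548]

x̄ = F·x = [-9, 0, -1]
P̄ = F·P·Fᵀ + Q = [33 -10 1; -10 61 7; 1 7 9]
y = z − H·x̄ = [-3, 17]
S = H·P̄·Hᵀ + R = [844 -120; -120 136]
K = P̄·Hᵀ·S⁻¹ = [-15/6274 6063/12548; 1669/6274 275/3137; 829/12548 229/3137]
x' = x̄ + K·y = [-9771/12548, 4343/6274, 537/12548]
P' = (I − K·H)·P̄ = [6063/6274 550/3137 458/3137; 550/3137 18274/3137 -35625/6274; 458/3137 -35625/6274 72137/12548]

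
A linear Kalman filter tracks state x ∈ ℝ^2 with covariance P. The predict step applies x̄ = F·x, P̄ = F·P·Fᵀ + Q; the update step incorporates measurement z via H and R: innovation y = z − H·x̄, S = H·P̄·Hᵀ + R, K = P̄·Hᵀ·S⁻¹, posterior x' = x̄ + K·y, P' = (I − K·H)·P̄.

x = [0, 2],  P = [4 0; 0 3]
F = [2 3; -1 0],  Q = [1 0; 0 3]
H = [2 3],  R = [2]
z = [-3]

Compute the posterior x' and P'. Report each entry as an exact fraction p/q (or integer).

x̄ = F·x = [6, 0]
P̄ = F·P·Fᵀ + Q = [44 -8; -8 7]
y = z − H·x̄ = [-15]
S = H·P̄·Hᵀ + R = [145]
K = P̄·Hᵀ·S⁻¹ = [64/145; 1/29]
x' = x̄ + K·y = [-18/29, -15/29]
P' = (I − K·H)·P̄ = [2284/145 -296/29; -296/29 198/29]

x' = [-18/29, -15/29]
P' = [2284/145 -296/29; -296/29 198/29]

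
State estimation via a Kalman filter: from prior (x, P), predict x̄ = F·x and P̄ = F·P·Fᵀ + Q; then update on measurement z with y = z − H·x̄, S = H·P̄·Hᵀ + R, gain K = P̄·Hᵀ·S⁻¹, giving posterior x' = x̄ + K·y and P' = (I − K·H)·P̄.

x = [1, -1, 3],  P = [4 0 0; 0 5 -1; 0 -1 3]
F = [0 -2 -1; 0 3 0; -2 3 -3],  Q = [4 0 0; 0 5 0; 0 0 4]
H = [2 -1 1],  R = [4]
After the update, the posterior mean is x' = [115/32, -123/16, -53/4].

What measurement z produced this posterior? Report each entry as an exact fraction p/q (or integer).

z = [2]

x̄ = F·x = [-1, -3, -14]
P̄ = F·P·Fᵀ + Q = [23 -27 -24; -27 50 54; -24 54 110]
S = H·P̄·Hᵀ + R = [160]
K = P̄·Hᵀ·S⁻¹ = [49/160; -5/16; 1/20]
x' − x̄ = [147/32, -75/16, 3/4] = K·y
y = (KᵀK)⁻¹·Kᵀ·(x' − x̄) = [15]
z = y + H·x̄ = [15] + [-13] = [2]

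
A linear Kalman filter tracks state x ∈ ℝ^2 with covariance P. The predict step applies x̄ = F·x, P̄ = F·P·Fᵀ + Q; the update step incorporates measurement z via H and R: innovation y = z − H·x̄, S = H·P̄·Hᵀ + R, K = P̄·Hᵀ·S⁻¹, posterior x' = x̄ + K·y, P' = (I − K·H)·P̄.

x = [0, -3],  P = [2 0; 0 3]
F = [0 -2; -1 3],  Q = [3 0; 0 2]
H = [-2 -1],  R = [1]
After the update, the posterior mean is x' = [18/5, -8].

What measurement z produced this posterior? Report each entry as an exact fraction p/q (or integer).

x̄ = F·x = [6, -9]
P̄ = F·P·Fᵀ + Q = [15 -18; -18 31]
S = H·P̄·Hᵀ + R = [20]
K = P̄·Hᵀ·S⁻¹ = [-3/5; 1/4]
x' − x̄ = [-12/5, 1] = K·y
y = (KᵀK)⁻¹·Kᵀ·(x' − x̄) = [4]
z = y + H·x̄ = [4] + [-3] = [1]

z = [1]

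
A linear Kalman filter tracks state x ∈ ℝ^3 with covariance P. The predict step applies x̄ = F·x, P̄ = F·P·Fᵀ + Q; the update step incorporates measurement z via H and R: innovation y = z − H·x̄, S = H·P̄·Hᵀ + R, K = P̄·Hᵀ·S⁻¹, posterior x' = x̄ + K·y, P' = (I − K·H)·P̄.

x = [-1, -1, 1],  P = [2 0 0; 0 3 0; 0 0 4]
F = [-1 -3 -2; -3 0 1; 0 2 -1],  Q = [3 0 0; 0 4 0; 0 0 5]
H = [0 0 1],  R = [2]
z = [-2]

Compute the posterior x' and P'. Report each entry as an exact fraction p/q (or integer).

x̄ = F·x = [2, 4, -3]
P̄ = F·P·Fᵀ + Q = [48 -2 -10; -2 26 -4; -10 -4 21]
y = z − H·x̄ = [1]
S = H·P̄·Hᵀ + R = [23]
K = P̄·Hᵀ·S⁻¹ = [-10/23; -4/23; 21/23]
x' = x̄ + K·y = [36/23, 88/23, -48/23]
P' = (I − K·H)·P̄ = [1004/23 -86/23 -20/23; -86/23 582/23 -8/23; -20/23 -8/23 42/23]

x' = [36/23, 88/23, -48/23]
P' = [1004/23 -86/23 -20/23; -86/23 582/23 -8/23; -20/23 -8/23 42/23]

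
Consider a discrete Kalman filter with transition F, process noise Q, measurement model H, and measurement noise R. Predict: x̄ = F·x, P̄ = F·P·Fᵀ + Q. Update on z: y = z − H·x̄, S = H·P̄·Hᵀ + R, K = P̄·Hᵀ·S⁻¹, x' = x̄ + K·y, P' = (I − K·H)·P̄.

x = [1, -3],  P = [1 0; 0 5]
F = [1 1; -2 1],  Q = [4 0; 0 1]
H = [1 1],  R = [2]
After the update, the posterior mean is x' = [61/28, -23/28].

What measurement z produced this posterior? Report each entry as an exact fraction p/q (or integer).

x̄ = F·x = [-2, -5]
P̄ = F·P·Fᵀ + Q = [10 3; 3 10]
S = H·P̄·Hᵀ + R = [28]
K = P̄·Hᵀ·S⁻¹ = [13/28; 13/28]
x' − x̄ = [117/28, 117/28] = K·y
y = (KᵀK)⁻¹·Kᵀ·(x' − x̄) = [9]
z = y + H·x̄ = [9] + [-7] = [2]

z = [2]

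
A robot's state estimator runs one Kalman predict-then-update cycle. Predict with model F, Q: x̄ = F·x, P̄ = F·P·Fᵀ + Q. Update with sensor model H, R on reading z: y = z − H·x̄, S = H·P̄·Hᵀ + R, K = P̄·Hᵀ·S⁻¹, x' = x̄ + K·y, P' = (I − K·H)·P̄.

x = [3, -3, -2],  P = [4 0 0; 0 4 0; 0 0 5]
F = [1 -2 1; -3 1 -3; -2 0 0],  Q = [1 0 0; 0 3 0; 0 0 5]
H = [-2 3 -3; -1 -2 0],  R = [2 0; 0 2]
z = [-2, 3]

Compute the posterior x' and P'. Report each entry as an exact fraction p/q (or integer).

x̄ = F·x = [7, -6, -6]
P̄ = F·P·Fᵀ + Q = [26 -35 -8; -35 88 24; -8 24 21]
y = z − H·x̄ = [12, -2]
S = H·P̄·Hᵀ + R = [979 -391; -391 240]
K = P̄·Hᵀ·S⁻¹ = [-14716/82079 -8927/82079; 7749/82079 -35597/82079; -9640/82079 -29385/82079]
x' = x̄ + K·y = [415815/82079, -328292/82079, -549384/82079]
P' = (I − K·H)·P̄ = [569614/82079 -275880/82079 -645812/82079; -275880/82079 173537/82079 352291/82079; -645812/82079 352291/82079 789259/82079]

x' = [415815/82079, -328292/82079, -549384/82079]
P' = [569614/82079 -275880/82079 -645812/82079; -275880/82079 173537/82079 352291/82079; -645812/82079 352291/82079 789259/82079]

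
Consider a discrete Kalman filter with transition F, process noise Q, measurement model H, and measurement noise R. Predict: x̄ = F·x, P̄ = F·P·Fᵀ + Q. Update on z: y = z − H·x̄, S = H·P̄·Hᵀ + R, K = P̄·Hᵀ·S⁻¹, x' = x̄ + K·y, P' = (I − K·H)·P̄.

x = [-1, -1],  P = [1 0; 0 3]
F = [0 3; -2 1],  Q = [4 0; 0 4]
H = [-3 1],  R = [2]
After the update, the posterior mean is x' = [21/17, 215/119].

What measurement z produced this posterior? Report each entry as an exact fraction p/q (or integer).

x̄ = F·x = [-3, 1]
P̄ = F·P·Fᵀ + Q = [31 9; 9 11]
S = H·P̄·Hᵀ + R = [238]
K = P̄·Hᵀ·S⁻¹ = [-6/17; -8/119]
x' − x̄ = [72/17, 96/119] = K·y
y = (KᵀK)⁻¹·Kᵀ·(x' − x̄) = [-12]
z = y + H·x̄ = [-12] + [10] = [-2]

z = [-2]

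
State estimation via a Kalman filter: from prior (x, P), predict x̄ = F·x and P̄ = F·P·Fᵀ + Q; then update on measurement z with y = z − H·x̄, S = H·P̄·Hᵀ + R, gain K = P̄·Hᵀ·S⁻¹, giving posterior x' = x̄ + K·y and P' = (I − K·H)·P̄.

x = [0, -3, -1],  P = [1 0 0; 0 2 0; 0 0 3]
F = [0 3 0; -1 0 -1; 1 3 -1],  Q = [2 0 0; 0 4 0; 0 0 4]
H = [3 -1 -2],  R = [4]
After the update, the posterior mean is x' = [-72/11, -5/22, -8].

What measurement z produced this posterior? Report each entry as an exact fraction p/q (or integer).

z = [-3]

x̄ = F·x = [-9, 1, -8]
P̄ = F·P·Fᵀ + Q = [20 0 18; 0 8 2; 18 2 26]
S = H·P̄·Hᵀ + R = [88]
K = P̄·Hᵀ·S⁻¹ = [3/11; -3/22; 0]
x' − x̄ = [27/11, -27/22, 0] = K·y
y = (KᵀK)⁻¹·Kᵀ·(x' − x̄) = [9]
z = y + H·x̄ = [9] + [-12] = [-3]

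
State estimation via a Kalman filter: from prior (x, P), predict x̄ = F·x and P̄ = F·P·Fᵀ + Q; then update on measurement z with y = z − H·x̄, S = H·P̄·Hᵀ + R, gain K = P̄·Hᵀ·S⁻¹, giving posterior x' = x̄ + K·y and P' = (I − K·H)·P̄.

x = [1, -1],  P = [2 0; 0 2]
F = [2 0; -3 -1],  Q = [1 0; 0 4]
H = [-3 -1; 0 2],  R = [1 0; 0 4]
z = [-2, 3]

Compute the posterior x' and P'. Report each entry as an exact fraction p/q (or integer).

x̄ = F·x = [2, -2]
P̄ = F·P·Fᵀ + Q = [9 -12; -12 24]
y = z − H·x̄ = [2, 7]
S = H·P̄·Hᵀ + R = [34 24; 24 100]
K = P̄·Hᵀ·S⁻¹ = [-231/706 -57/353; 6/353 168/353]
x' = x̄ + K·y = [76/353, 482/353]
P' = (I − K·H)·P̄ = [153/706 -114/353; -114/353 336/353]

x' = [76/353, 482/353]
P' = [153/706 -114/353; -114/353 336/353]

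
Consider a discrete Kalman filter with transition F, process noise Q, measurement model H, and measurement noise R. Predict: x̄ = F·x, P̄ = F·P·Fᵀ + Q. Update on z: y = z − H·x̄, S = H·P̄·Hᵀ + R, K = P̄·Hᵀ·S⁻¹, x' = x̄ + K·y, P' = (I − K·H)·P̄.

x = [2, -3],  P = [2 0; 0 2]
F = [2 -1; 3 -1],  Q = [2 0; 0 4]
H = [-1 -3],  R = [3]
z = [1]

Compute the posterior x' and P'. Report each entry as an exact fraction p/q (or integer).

x' = [1, -5/9]
P' = [96/35 -26/35; -26/35 164/315]

x̄ = F·x = [7, 9]
P̄ = F·P·Fᵀ + Q = [12 14; 14 24]
y = z − H·x̄ = [35]
S = H·P̄·Hᵀ + R = [315]
K = P̄·Hᵀ·S⁻¹ = [-6/35; -86/315]
x' = x̄ + K·y = [1, -5/9]
P' = (I − K·H)·P̄ = [96/35 -26/35; -26/35 164/315]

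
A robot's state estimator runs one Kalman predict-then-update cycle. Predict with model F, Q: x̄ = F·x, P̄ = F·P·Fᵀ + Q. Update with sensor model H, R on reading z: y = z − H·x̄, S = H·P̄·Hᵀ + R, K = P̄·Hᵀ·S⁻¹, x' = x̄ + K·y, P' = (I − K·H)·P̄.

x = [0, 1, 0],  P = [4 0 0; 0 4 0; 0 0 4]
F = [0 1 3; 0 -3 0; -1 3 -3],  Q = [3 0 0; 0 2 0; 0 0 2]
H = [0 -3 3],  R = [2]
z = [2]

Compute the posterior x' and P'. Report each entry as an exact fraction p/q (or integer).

x' = [1135/847, -765/847, -195/847]
P' = [35773/847 -14160/847 -14172/847; -14160/847 7544/847 7470/847; -14172/847 7470/847 7584/847]

x̄ = F·x = [1, -3, 3]
P̄ = F·P·Fᵀ + Q = [43 -12 -24; -12 38 -36; -24 -36 78]
y = z − H·x̄ = [-16]
S = H·P̄·Hᵀ + R = [1694]
K = P̄·Hᵀ·S⁻¹ = [-18/847; -111/847; 171/847]
x' = x̄ + K·y = [1135/847, -765/847, -195/847]
P' = (I − K·H)·P̄ = [35773/847 -14160/847 -14172/847; -14160/847 7544/847 7470/847; -14172/847 7470/847 7584/847]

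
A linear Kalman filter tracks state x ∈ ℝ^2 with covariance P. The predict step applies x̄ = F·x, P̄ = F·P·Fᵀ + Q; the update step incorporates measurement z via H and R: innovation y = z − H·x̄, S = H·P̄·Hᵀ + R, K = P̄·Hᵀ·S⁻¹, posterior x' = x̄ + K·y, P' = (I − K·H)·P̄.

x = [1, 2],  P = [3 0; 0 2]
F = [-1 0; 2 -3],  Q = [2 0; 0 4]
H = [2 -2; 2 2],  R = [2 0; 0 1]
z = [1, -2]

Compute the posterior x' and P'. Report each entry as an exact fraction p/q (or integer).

x̄ = F·x = [-1, -4]
P̄ = F·P·Fᵀ + Q = [5 -6; -6 34]
y = z − H·x̄ = [-5, 8]
S = H·P̄·Hᵀ + R = [206 -116; -116 109]
K = P̄·Hᵀ·S⁻¹ = [1083/4499 1070/4499; -1112/4499 1128/4499]
x' = x̄ + K·y = [-1354/4499, -3412/4499]
P' = (I − K·H)·P̄ = [809/4499 -274/4499; -274/4499 838/4499]

x' = [-1354/4499, -3412/4499]
P' = [809/4499 -274/4499; -274/4499 838/4499]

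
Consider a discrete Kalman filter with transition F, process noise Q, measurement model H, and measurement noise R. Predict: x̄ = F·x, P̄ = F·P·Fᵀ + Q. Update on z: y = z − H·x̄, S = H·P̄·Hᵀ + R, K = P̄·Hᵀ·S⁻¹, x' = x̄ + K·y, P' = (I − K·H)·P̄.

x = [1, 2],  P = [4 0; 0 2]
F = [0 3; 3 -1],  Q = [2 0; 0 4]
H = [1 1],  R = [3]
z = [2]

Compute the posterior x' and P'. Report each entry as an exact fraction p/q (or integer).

x̄ = F·x = [6, 1]
P̄ = F·P·Fᵀ + Q = [20 -6; -6 42]
y = z − H·x̄ = [-5]
S = H·P̄·Hᵀ + R = [53]
K = P̄·Hᵀ·S⁻¹ = [14/53; 36/53]
x' = x̄ + K·y = [248/53, -127/53]
P' = (I − K·H)·P̄ = [864/53 -822/53; -822/53 930/53]

x' = [248/53, -127/53]
P' = [864/53 -822/53; -822/53 930/53]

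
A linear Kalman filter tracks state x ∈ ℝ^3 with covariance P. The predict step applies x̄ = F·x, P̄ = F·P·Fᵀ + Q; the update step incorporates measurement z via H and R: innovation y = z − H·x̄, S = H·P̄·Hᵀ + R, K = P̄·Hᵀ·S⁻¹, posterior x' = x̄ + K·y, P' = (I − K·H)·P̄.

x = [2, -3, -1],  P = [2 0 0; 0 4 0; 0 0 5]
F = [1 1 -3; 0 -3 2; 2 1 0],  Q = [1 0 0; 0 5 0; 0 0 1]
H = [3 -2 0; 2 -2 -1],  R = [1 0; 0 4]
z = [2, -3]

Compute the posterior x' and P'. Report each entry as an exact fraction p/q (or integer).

x̄ = F·x = [2, 7, 1]
P̄ = F·P·Fᵀ + Q = [52 -42 8; -42 61 -12; 8 -12 13]
y = z − H·x̄ = [10, 8]
S = H·P̄·Hᵀ + R = [1217 928; 928 725]
K = P̄·Hᵀ·S⁻¹ = [80/243 -1220/7047; 8/729 -5954/21141; 112/243 -3895/7047]
x' = x̄ + K·y = [9178/2349, 34225/7047, 2789/2349]
P' = (I − K·H)·P̄ = [9748/2349 42706/7047 -7348/2349; 42706/7047 192061/21141 -34690/7047; -7348/2349 -34690/7047 13624/2349]

x' = [9178/2349, 34225/7047, 2789/2349]
P' = [9748/2349 42706/7047 -7348/2349; 42706/7047 192061/21141 -34690/7047; -7348/2349 -34690/7047 13624/2349]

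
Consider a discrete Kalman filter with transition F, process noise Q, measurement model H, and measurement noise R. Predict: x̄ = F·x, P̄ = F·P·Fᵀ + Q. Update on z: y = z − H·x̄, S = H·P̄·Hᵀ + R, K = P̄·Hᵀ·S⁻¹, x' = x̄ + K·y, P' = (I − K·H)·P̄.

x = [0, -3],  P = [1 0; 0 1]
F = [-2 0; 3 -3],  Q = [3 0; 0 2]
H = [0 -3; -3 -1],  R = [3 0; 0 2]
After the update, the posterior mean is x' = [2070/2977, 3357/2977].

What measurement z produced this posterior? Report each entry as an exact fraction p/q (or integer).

z = [-3, -3]

x̄ = F·x = [0, 9]
P̄ = F·P·Fᵀ + Q = [7 -6; -6 20]
S = H·P̄·Hᵀ + R = [183 6; 6 49]
K = P̄·Hᵀ·S⁻¹ = [324/2977 -951/2977; -976/2977 -2/2977]
x' − x̄ = [2070/2977, -23436/2977] = K·y
y = (KᵀK)⁻¹·Kᵀ·(x' − x̄) = [24, 6]
z = y + H·x̄ = [24, 6] + [-27, -9] = [-3, -3]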